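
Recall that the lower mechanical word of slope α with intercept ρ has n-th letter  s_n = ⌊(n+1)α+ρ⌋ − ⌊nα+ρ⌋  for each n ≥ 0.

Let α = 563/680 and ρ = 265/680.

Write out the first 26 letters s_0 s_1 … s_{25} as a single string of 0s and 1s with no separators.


11011111011110111110111110

n=0: ⌊(1·563+265)/680⌋ − ⌊(0·563+265)/680⌋ = ⌊828/680⌋ − ⌊265/680⌋ = 1 − 0 = 1
n=1: ⌊(2·563+265)/680⌋ − ⌊(1·563+265)/680⌋ = ⌊1391/680⌋ − ⌊828/680⌋ = 2 − 1 = 1
n=2: ⌊(3·563+265)/680⌋ − ⌊(2·563+265)/680⌋ = ⌊1954/680⌋ − ⌊1391/680⌋ = 2 − 2 = 0
n=3: ⌊(4·563+265)/680⌋ − ⌊(3·563+265)/680⌋ = ⌊2517/680⌋ − ⌊1954/680⌋ = 3 − 2 = 1
n=4: ⌊(5·563+265)/680⌋ − ⌊(4·563+265)/680⌋ = ⌊3080/680⌋ − ⌊2517/680⌋ = 4 − 3 = 1
n=5: ⌊(6·563+265)/680⌋ − ⌊(5·563+265)/680⌋ = ⌊3643/680⌋ − ⌊3080/680⌋ = 5 − 4 = 1
n=6: ⌊(7·563+265)/680⌋ − ⌊(6·563+265)/680⌋ = ⌊4206/680⌋ − ⌊3643/680⌋ = 6 − 5 = 1
n=7: ⌊(8·563+265)/680⌋ − ⌊(7·563+265)/680⌋ = ⌊4769/680⌋ − ⌊4206/680⌋ = 7 − 6 = 1
n=8: ⌊(9·563+265)/680⌋ − ⌊(8·563+265)/680⌋ = ⌊5332/680⌋ − ⌊4769/680⌋ = 7 − 7 = 0
n=9: ⌊(10·563+265)/680⌋ − ⌊(9·563+265)/680⌋ = ⌊5895/680⌋ − ⌊5332/680⌋ = 8 − 7 = 1
n=10: ⌊(11·563+265)/680⌋ − ⌊(10·563+265)/680⌋ = ⌊6458/680⌋ − ⌊5895/680⌋ = 9 − 8 = 1
n=11: ⌊(12·563+265)/680⌋ − ⌊(11·563+265)/680⌋ = ⌊7021/680⌋ − ⌊6458/680⌋ = 10 − 9 = 1
n=12: ⌊(13·563+265)/680⌋ − ⌊(12·563+265)/680⌋ = ⌊7584/680⌋ − ⌊7021/680⌋ = 11 − 10 = 1
n=13: ⌊(14·563+265)/680⌋ − ⌊(13·563+265)/680⌋ = ⌊8147/680⌋ − ⌊7584/680⌋ = 11 − 11 = 0
n=14: ⌊(15·563+265)/680⌋ − ⌊(14·563+265)/680⌋ = ⌊8710/680⌋ − ⌊8147/680⌋ = 12 − 11 = 1
n=15: ⌊(16·563+265)/680⌋ − ⌊(15·563+265)/680⌋ = ⌊9273/680⌋ − ⌊8710/680⌋ = 13 − 12 = 1
n=16: ⌊(17·563+265)/680⌋ − ⌊(16·563+265)/680⌋ = ⌊9836/680⌋ − ⌊9273/680⌋ = 14 − 13 = 1
n=17: ⌊(18·563+265)/680⌋ − ⌊(17·563+265)/680⌋ = ⌊10399/680⌋ − ⌊9836/680⌋ = 15 − 14 = 1
n=18: ⌊(19·563+265)/680⌋ − ⌊(18·563+265)/680⌋ = ⌊10962/680⌋ − ⌊10399/680⌋ = 16 − 15 = 1
n=19: ⌊(20·563+265)/680⌋ − ⌊(19·563+265)/680⌋ = ⌊11525/680⌋ − ⌊10962/680⌋ = 16 − 16 = 0
n=20: ⌊(21·563+265)/680⌋ − ⌊(20·563+265)/680⌋ = ⌊12088/680⌋ − ⌊11525/680⌋ = 17 − 16 = 1
n=21: ⌊(22·563+265)/680⌋ − ⌊(21·563+265)/680⌋ = ⌊12651/680⌋ − ⌊12088/680⌋ = 18 − 17 = 1
n=22: ⌊(23·563+265)/680⌋ − ⌊(22·563+265)/680⌋ = ⌊13214/680⌋ − ⌊12651/680⌋ = 19 − 18 = 1
n=23: ⌊(24·563+265)/680⌋ − ⌊(23·563+265)/680⌋ = ⌊13777/680⌋ − ⌊13214/680⌋ = 20 − 19 = 1
n=24: ⌊(25·563+265)/680⌋ − ⌊(24·563+265)/680⌋ = ⌊14340/680⌋ − ⌊13777/680⌋ = 21 − 20 = 1
n=25: ⌊(26·563+265)/680⌋ − ⌊(25·563+265)/680⌋ = ⌊14903/680⌋ − ⌊14340/680⌋ = 21 − 21 = 0


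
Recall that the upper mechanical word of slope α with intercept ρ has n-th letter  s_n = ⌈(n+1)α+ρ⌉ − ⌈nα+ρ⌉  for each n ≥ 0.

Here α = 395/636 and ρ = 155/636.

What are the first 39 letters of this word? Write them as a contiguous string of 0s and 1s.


n=0: ⌈(1·395+155)/636⌉ − ⌈(0·395+155)/636⌉ = ⌈550/636⌉ − ⌈155/636⌉ = 1 − 1 = 0
n=1: ⌈(2·395+155)/636⌉ − ⌈(1·395+155)/636⌉ = ⌈945/636⌉ − ⌈550/636⌉ = 2 − 1 = 1
n=2: ⌈(3·395+155)/636⌉ − ⌈(2·395+155)/636⌉ = ⌈1340/636⌉ − ⌈945/636⌉ = 3 − 2 = 1
n=3: ⌈(4·395+155)/636⌉ − ⌈(3·395+155)/636⌉ = ⌈1735/636⌉ − ⌈1340/636⌉ = 3 − 3 = 0
n=4: ⌈(5·395+155)/636⌉ − ⌈(4·395+155)/636⌉ = ⌈2130/636⌉ − ⌈1735/636⌉ = 4 − 3 = 1
n=5: ⌈(6·395+155)/636⌉ − ⌈(5·395+155)/636⌉ = ⌈2525/636⌉ − ⌈2130/636⌉ = 4 − 4 = 0
n=6: ⌈(7·395+155)/636⌉ − ⌈(6·395+155)/636⌉ = ⌈2920/636⌉ − ⌈2525/636⌉ = 5 − 4 = 1
n=7: ⌈(8·395+155)/636⌉ − ⌈(7·395+155)/636⌉ = ⌈3315/636⌉ − ⌈2920/636⌉ = 6 − 5 = 1
n=8: ⌈(9·395+155)/636⌉ − ⌈(8·395+155)/636⌉ = ⌈3710/636⌉ − ⌈3315/636⌉ = 6 − 6 = 0
n=9: ⌈(10·395+155)/636⌉ − ⌈(9·395+155)/636⌉ = ⌈4105/636⌉ − ⌈3710/636⌉ = 7 − 6 = 1
n=10: ⌈(11·395+155)/636⌉ − ⌈(10·395+155)/636⌉ = ⌈4500/636⌉ − ⌈4105/636⌉ = 8 − 7 = 1
n=11: ⌈(12·395+155)/636⌉ − ⌈(11·395+155)/636⌉ = ⌈4895/636⌉ − ⌈4500/636⌉ = 8 − 8 = 0
n=12: ⌈(13·395+155)/636⌉ − ⌈(12·395+155)/636⌉ = ⌈5290/636⌉ − ⌈4895/636⌉ = 9 − 8 = 1
n=13: ⌈(14·395+155)/636⌉ − ⌈(13·395+155)/636⌉ = ⌈5685/636⌉ − ⌈5290/636⌉ = 9 − 9 = 0
n=14: ⌈(15·395+155)/636⌉ − ⌈(14·395+155)/636⌉ = ⌈6080/636⌉ − ⌈5685/636⌉ = 10 − 9 = 1
n=15: ⌈(16·395+155)/636⌉ − ⌈(15·395+155)/636⌉ = ⌈6475/636⌉ − ⌈6080/636⌉ = 11 − 10 = 1
n=16: ⌈(17·395+155)/636⌉ − ⌈(16·395+155)/636⌉ = ⌈6870/636⌉ − ⌈6475/636⌉ = 11 − 11 = 0
n=17: ⌈(18·395+155)/636⌉ − ⌈(17·395+155)/636⌉ = ⌈7265/636⌉ − ⌈6870/636⌉ = 12 − 11 = 1
n=18: ⌈(19·395+155)/636⌉ − ⌈(18·395+155)/636⌉ = ⌈7660/636⌉ − ⌈7265/636⌉ = 13 − 12 = 1
n=19: ⌈(20·395+155)/636⌉ − ⌈(19·395+155)/636⌉ = ⌈8055/636⌉ − ⌈7660/636⌉ = 13 − 13 = 0
n=20: ⌈(21·395+155)/636⌉ − ⌈(20·395+155)/636⌉ = ⌈8450/636⌉ − ⌈8055/636⌉ = 14 − 13 = 1
n=21: ⌈(22·395+155)/636⌉ − ⌈(21·395+155)/636⌉ = ⌈8845/636⌉ − ⌈8450/636⌉ = 14 − 14 = 0
n=22: ⌈(23·395+155)/636⌉ − ⌈(22·395+155)/636⌉ = ⌈9240/636⌉ − ⌈8845/636⌉ = 15 − 14 = 1
n=23: ⌈(24·395+155)/636⌉ − ⌈(23·395+155)/636⌉ = ⌈9635/636⌉ − ⌈9240/636⌉ = 16 − 15 = 1
n=24: ⌈(25·395+155)/636⌉ − ⌈(24·395+155)/636⌉ = ⌈10030/636⌉ − ⌈9635/636⌉ = 16 − 16 = 0
n=25: ⌈(26·395+155)/636⌉ − ⌈(25·395+155)/636⌉ = ⌈10425/636⌉ − ⌈10030/636⌉ = 17 − 16 = 1
n=26: ⌈(27·395+155)/636⌉ − ⌈(26·395+155)/636⌉ = ⌈10820/636⌉ − ⌈10425/636⌉ = 18 − 17 = 1
n=27: ⌈(28·395+155)/636⌉ − ⌈(27·395+155)/636⌉ = ⌈11215/636⌉ − ⌈10820/636⌉ = 18 − 18 = 0
n=28: ⌈(29·395+155)/636⌉ − ⌈(28·395+155)/636⌉ = ⌈11610/636⌉ − ⌈11215/636⌉ = 19 − 18 = 1
n=29: ⌈(30·395+155)/636⌉ − ⌈(29·395+155)/636⌉ = ⌈12005/636⌉ − ⌈11610/636⌉ = 19 − 19 = 0
n=30: ⌈(31·395+155)/636⌉ − ⌈(30·395+155)/636⌉ = ⌈12400/636⌉ − ⌈12005/636⌉ = 20 − 19 = 1
n=31: ⌈(32·395+155)/636⌉ − ⌈(31·395+155)/636⌉ = ⌈12795/636⌉ − ⌈12400/636⌉ = 21 − 20 = 1
n=32: ⌈(33·395+155)/636⌉ − ⌈(32·395+155)/636⌉ = ⌈13190/636⌉ − ⌈12795/636⌉ = 21 − 21 = 0
n=33: ⌈(34·395+155)/636⌉ − ⌈(33·395+155)/636⌉ = ⌈13585/636⌉ − ⌈13190/636⌉ = 22 − 21 = 1
n=34: ⌈(35·395+155)/636⌉ − ⌈(34·395+155)/636⌉ = ⌈13980/636⌉ − ⌈13585/636⌉ = 22 − 22 = 0
n=35: ⌈(36·395+155)/636⌉ − ⌈(35·395+155)/636⌉ = ⌈14375/636⌉ − ⌈13980/636⌉ = 23 − 22 = 1
n=36: ⌈(37·395+155)/636⌉ − ⌈(36·395+155)/636⌉ = ⌈14770/636⌉ − ⌈14375/636⌉ = 24 − 23 = 1
n=37: ⌈(38·395+155)/636⌉ − ⌈(37·395+155)/636⌉ = ⌈15165/636⌉ − ⌈14770/636⌉ = 24 − 24 = 0
n=38: ⌈(39·395+155)/636⌉ − ⌈(38·395+155)/636⌉ = ⌈15560/636⌉ − ⌈15165/636⌉ = 25 − 24 = 1

011010110110101101101011011010110101101


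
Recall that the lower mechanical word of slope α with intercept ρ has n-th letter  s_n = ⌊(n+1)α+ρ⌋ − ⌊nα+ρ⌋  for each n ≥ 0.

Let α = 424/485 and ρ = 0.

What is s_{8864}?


(n+1)α + ρ = (8865·424) / 485 = 3758760/485
nα + ρ     = (8864·424) / 485 = 3758336/485
⌊3758760/485⌋ = 7750,  ⌊3758336/485⌋ = 7749
s_{8864} = 7750 − 7749 = 1

1


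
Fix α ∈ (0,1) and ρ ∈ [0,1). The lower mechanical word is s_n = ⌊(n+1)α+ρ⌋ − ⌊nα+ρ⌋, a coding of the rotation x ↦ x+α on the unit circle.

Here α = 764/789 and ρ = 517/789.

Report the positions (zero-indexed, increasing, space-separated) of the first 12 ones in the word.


0 1 2 3 4 5 6 7 8 9 10 11

n=0: ⌊1281/789⌋−⌊517/789⌋ = 1−0 = 1  ← one
n=1: ⌊2045/789⌋−⌊1281/789⌋ = 2−1 = 1  ← one
n=2: ⌊2809/789⌋−⌊2045/789⌋ = 3−2 = 1  ← one
n=3: ⌊3573/789⌋−⌊2809/789⌋ = 4−3 = 1  ← one
n=4: ⌊4337/789⌋−⌊3573/789⌋ = 5−4 = 1  ← one
n=5: ⌊5101/789⌋−⌊4337/789⌋ = 6−5 = 1  ← one
n=6: ⌊5865/789⌋−⌊5101/789⌋ = 7−6 = 1  ← one
n=7: ⌊6629/789⌋−⌊5865/789⌋ = 8−7 = 1  ← one
n=8: ⌊7393/789⌋−⌊6629/789⌋ = 9−8 = 1  ← one
n=9: ⌊8157/789⌋−⌊7393/789⌋ = 10−9 = 1  ← one
n=10: ⌊8921/789⌋−⌊8157/789⌋ = 11−10 = 1  ← one
n=11: ⌊9685/789⌋−⌊8921/789⌋ = 12−11 = 1  ← one
positions of the first 12 ones: 0 1 2 3 4 5 6 7 8 9 10 11


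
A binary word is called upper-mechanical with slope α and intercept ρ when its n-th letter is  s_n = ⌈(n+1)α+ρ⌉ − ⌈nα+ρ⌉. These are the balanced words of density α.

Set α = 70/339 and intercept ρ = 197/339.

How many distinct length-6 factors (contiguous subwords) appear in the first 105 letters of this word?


7

t_n = ⌈(n·70+197)/339⌉ for n = 0 … 105:
  n=0…9: ⌈197/339⌉=1 ⌈267/339⌉=1 ⌈337/339⌉=1 ⌈407/339⌉=2 ⌈477/339⌉=2 ⌈547/339⌉=2 ⌈617/339⌉=2 ⌈687/339⌉=3 ⌈757/339⌉=3 ⌈827/339⌉=3
  n=10…19: ⌈897/339⌉=3 ⌈967/339⌉=3 ⌈1037/339⌉=4 ⌈1107/339⌉=4 ⌈1177/339⌉=4 ⌈1247/339⌉=4 ⌈1317/339⌉=4 ⌈1387/339⌉=5 ⌈1457/339⌉=5 ⌈1527/339⌉=5
  n=20…29: ⌈1597/339⌉=5 ⌈1667/339⌉=5 ⌈1737/339⌉=6 ⌈1807/339⌉=6 ⌈1877/339⌉=6 ⌈1947/339⌉=6 ⌈2017/339⌉=6 ⌈2087/339⌉=7 ⌈2157/339⌉=7 ⌈2227/339⌉=7
  n=30…39: ⌈2297/339⌉=7 ⌈2367/339⌉=7 ⌈2437/339⌉=8 ⌈2507/339⌉=8 ⌈2577/339⌉=8 ⌈2647/339⌉=8 ⌈2717/339⌉=9 ⌈2787/339⌉=9 ⌈2857/339⌉=9 ⌈2927/339⌉=9
  n=40…49: ⌈2997/339⌉=9 ⌈3067/339⌉=10 ⌈3137/339⌉=10 ⌈3207/339⌉=10 ⌈3277/339⌉=10 ⌈3347/339⌉=10 ⌈3417/339⌉=11 ⌈3487/339⌉=11 ⌈3557/339⌉=11 ⌈3627/339⌉=11
  n=50…59: ⌈3697/339⌉=11 ⌈3767/339⌉=12 ⌈3837/339⌉=12 ⌈3907/339⌉=12 ⌈3977/339⌉=12 ⌈4047/339⌉=12 ⌈4117/339⌉=13 ⌈4187/339⌉=13 ⌈4257/339⌉=13 ⌈4327/339⌉=13
  n=60…69: ⌈4397/339⌉=13 ⌈4467/339⌉=14 ⌈4537/339⌉=14 ⌈4607/339⌉=14 ⌈4677/339⌉=14 ⌈4747/339⌉=15 ⌈4817/339⌉=15 ⌈4887/339⌉=15 ⌈4957/339⌉=15 ⌈5027/339⌉=15
  n=70…79: ⌈5097/339⌉=16 ⌈5167/339⌉=16 ⌈5237/339⌉=16 ⌈5307/339⌉=16 ⌈5377/339⌉=16 ⌈5447/339⌉=17 ⌈5517/339⌉=17 ⌈5587/339⌉=17 ⌈5657/339⌉=17 ⌈5727/339⌉=17
  n=80…89: ⌈5797/339⌉=18 ⌈5867/339⌉=18 ⌈5937/339⌉=18 ⌈6007/339⌉=18 ⌈6077/339⌉=18 ⌈6147/339⌉=19 ⌈6217/339⌉=19 ⌈6287/339⌉=19 ⌈6357/339⌉=19 ⌈6427/339⌉=19
  n=90…99: ⌈6497/339⌉=20 ⌈6567/339⌉=20 ⌈6637/339⌉=20 ⌈6707/339⌉=20 ⌈6777/339⌉=20 ⌈6847/339⌉=21 ⌈6917/339⌉=21 ⌈6987/339⌉=21 ⌈7057/339⌉=21 ⌈7127/339⌉=22
  n=100…105: ⌈7197/339⌉=22 ⌈7267/339⌉=22 ⌈7337/339⌉=22 ⌈7407/339⌉=22 ⌈7477/339⌉=23 ⌈7547/339⌉=23
s_n = t_(n+1) − t_n for n = 0 … 104 gives
prefix = 001000100001000010000100001000010001000010000100001000010000100010000100001000010000100001000010001000010
slide a length-6 window over [0..5] … [99..104] (100 windows); first occurrence of each distinct factor:
  [  0..  5] 001000
  [  1..  6] 010001
  [  2..  7] 100010
  [  3..  8] 000100
  [  5.. 10] 010000
  [  6.. 11] 100001
  [  7.. 12] 000010
  (the other 93 windows repeat one of these)
distinct factors: {000010, 000100, 001000, 010000, 010001, 100001, 100010}
count = 7  (Sturmian bound for length 6 is 7)


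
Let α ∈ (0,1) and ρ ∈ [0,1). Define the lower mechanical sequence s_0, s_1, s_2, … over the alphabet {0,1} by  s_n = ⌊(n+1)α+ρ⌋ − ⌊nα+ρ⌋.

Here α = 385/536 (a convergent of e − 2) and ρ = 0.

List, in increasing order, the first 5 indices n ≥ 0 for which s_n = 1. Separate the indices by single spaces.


n=0: ⌊385/536⌋−⌊0/536⌋ = 0−0 = 0
n=1: ⌊770/536⌋−⌊385/536⌋ = 1−0 = 1  ← one
n=2: ⌊1155/536⌋−⌊770/536⌋ = 2−1 = 1  ← one
n=3: ⌊1540/536⌋−⌊1155/536⌋ = 2−2 = 0
n=4: ⌊1925/536⌋−⌊1540/536⌋ = 3−2 = 1  ← one
n=5: ⌊2310/536⌋−⌊1925/536⌋ = 4−3 = 1  ← one
n=6: ⌊2695/536⌋−⌊2310/536⌋ = 5−4 = 1  ← one
positions of the first 5 ones: 1 2 4 5 6

1 2 4 5 6


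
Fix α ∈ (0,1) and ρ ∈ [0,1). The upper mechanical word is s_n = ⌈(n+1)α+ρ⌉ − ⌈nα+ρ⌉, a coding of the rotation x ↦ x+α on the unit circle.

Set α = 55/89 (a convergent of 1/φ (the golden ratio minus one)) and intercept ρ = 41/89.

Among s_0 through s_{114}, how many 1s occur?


#1s = Σ_{n=0}^{114} s_n = Σ_{n=0}^{114} (⌈(n+1)α+ρ⌉ − ⌈nα+ρ⌉)
the sum telescopes: every ⌈nα+ρ⌉ with 0 < n < 115 appears once with + and once with −, leaving ⌈115α+ρ⌉ − ⌈0·α+ρ⌉
115α + ρ = (115·55 + 41) / 89 = 6366/89
ρ = 41/89
⌈6366/89⌉ = 72,  ⌈41/89⌉ = 1
#1s = 72 − 1 = 71

71


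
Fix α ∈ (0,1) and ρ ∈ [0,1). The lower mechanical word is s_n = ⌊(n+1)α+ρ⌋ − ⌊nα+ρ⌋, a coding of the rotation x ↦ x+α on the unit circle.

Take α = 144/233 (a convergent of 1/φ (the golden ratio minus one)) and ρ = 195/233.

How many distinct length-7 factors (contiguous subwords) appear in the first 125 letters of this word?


t_n = ⌊(n·144+195)/233⌋ for n = 0 … 125:
  n=0…9: ⌊195/233⌋=0 ⌊339/233⌋=1 ⌊483/233⌋=2 ⌊627/233⌋=2 ⌊771/233⌋=3 ⌊915/233⌋=3 ⌊1059/233⌋=4 ⌊1203/233⌋=5 ⌊1347/233⌋=5 ⌊1491/233⌋=6
  n=10…19: ⌊1635/233⌋=7 ⌊1779/233⌋=7 ⌊1923/233⌋=8 ⌊2067/233⌋=8 ⌊2211/233⌋=9 ⌊2355/233⌋=10 ⌊2499/233⌋=10 ⌊2643/233⌋=11 ⌊2787/233⌋=11 ⌊2931/233⌋=12
  n=20…29: ⌊3075/233⌋=13 ⌊3219/233⌋=13 ⌊3363/233⌋=14 ⌊3507/233⌋=15 ⌊3651/233⌋=15 ⌊3795/233⌋=16 ⌊3939/233⌋=16 ⌊4083/233⌋=17 ⌊4227/233⌋=18 ⌊4371/233⌋=18
  n=30…39: ⌊4515/233⌋=19 ⌊4659/233⌋=19 ⌊4803/233⌋=20 ⌊4947/233⌋=21 ⌊5091/233⌋=21 ⌊5235/233⌋=22 ⌊5379/233⌋=23 ⌊5523/233⌋=23 ⌊5667/233⌋=24 ⌊5811/233⌋=24
  n=40…49: ⌊5955/233⌋=25 ⌊6099/233⌋=26 ⌊6243/233⌋=26 ⌊6387/233⌋=27 ⌊6531/233⌋=28 ⌊6675/233⌋=28 ⌊6819/233⌋=29 ⌊6963/233⌋=29 ⌊7107/233⌋=30 ⌊7251/233⌋=31
  n=50…59: ⌊7395/233⌋=31 ⌊7539/233⌋=32 ⌊7683/233⌋=32 ⌊7827/233⌋=33 ⌊7971/233⌋=34 ⌊8115/233⌋=34 ⌊8259/233⌋=35 ⌊8403/233⌋=36 ⌊8547/233⌋=36 ⌊8691/233⌋=37
  n=60…69: ⌊8835/233⌋=37 ⌊8979/233⌋=38 ⌊9123/233⌋=39 ⌊9267/233⌋=39 ⌊9411/233⌋=40 ⌊9555/233⌋=41 ⌊9699/233⌋=41 ⌊9843/233⌋=42 ⌊9987/233⌋=42 ⌊10131/233⌋=43
  n=70…79: ⌊10275/233⌋=44 ⌊10419/233⌋=44 ⌊10563/233⌋=45 ⌊10707/233⌋=45 ⌊10851/233⌋=46 ⌊10995/233⌋=47 ⌊11139/233⌋=47 ⌊11283/233⌋=48 ⌊11427/233⌋=49 ⌊11571/233⌋=49
  n=80…89: ⌊11715/233⌋=50 ⌊11859/233⌋=50 ⌊12003/233⌋=51 ⌊12147/233⌋=52 ⌊12291/233⌋=52 ⌊12435/233⌋=53 ⌊12579/233⌋=53 ⌊12723/233⌋=54 ⌊12867/233⌋=55 ⌊13011/233⌋=55
  n=90…99: ⌊13155/233⌋=56 ⌊13299/233⌋=57 ⌊13443/233⌋=57 ⌊13587/233⌋=58 ⌊13731/233⌋=58 ⌊13875/233⌋=59 ⌊14019/233⌋=60 ⌊14163/233⌋=60 ⌊14307/233⌋=61 ⌊14451/233⌋=62
  n=100…109: ⌊14595/233⌋=62 ⌊14739/233⌋=63 ⌊14883/233⌋=63 ⌊15027/233⌋=64 ⌊15171/233⌋=65 ⌊15315/233⌋=65 ⌊15459/233⌋=66 ⌊15603/233⌋=66 ⌊15747/233⌋=67 ⌊15891/233⌋=68
  n=110…119: ⌊16035/233⌋=68 ⌊16179/233⌋=69 ⌊16323/233⌋=70 ⌊16467/233⌋=70 ⌊16611/233⌋=71 ⌊16755/233⌋=71 ⌊16899/233⌋=72 ⌊17043/233⌋=73 ⌊17187/233⌋=73 ⌊17331/233⌋=74
  n=120…125: ⌊17475/233⌋=75 ⌊17619/233⌋=75 ⌊17763/233⌋=76 ⌊17907/233⌋=76 ⌊18051/233⌋=77 ⌊18195/233⌋=78
s_n = t_(n+1) − t_n for n = 0 … 124 gives
prefix = 11010110110101101011011010110101101101011011010110101101101011011010110101101101011010110110101101101011010110110101101101011
slide a length-7 window over [0..6] … [118..124] (119 windows); first occurrence of each distinct factor:
  [  0..  6] 1101011
  [  1..  7] 1010110
  [  2..  8] 0101101
  [  3..  9] 1011011
  [  4.. 10] 0110110
  [  5.. 11] 1101101
  [  6.. 12] 1011010
  [  7.. 13] 0110101
  (the other 111 windows repeat one of these)
distinct factors: {0101101, 0110101, 0110110, 1010110, 1011010, 1011011, 1101011, 1101101}
count = 8  (Sturmian bound for length 7 is 8)

8


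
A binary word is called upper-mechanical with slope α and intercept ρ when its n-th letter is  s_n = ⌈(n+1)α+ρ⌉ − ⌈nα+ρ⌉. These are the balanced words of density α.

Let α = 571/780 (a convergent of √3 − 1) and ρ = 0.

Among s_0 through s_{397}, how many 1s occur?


#1s = Σ_{n=0}^{397} s_n = Σ_{n=0}^{397} (⌈(n+1)α+ρ⌉ − ⌈nα+ρ⌉)
the sum telescopes: every ⌈nα+ρ⌉ with 0 < n < 398 appears once with + and once with −, leaving ⌈398α+ρ⌉ − ⌈0·α+ρ⌉
398α + ρ = (398·571) / 780 = 227258/780
ρ = 0/780
⌈227258/780⌉ = 292,  ⌈0/780⌉ = 0
#1s = 292 − 0 = 292

292


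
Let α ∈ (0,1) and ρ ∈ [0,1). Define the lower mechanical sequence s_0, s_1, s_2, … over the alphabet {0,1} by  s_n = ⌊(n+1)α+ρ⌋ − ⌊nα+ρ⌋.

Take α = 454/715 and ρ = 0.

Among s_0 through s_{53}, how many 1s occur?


34

#1s = Σ_{n=0}^{53} s_n = Σ_{n=0}^{53} (⌊(n+1)α+ρ⌋ − ⌊nα+ρ⌋)
the sum telescopes: every ⌊nα+ρ⌋ with 0 < n < 54 appears once with + and once with −, leaving ⌊54α+ρ⌋ − ⌊0·α+ρ⌋
54α + ρ = (54·454) / 715 = 24516/715
ρ = 0/715
⌊24516/715⌋ = 34,  ⌊0/715⌋ = 0
#1s = 34 − 0 = 34


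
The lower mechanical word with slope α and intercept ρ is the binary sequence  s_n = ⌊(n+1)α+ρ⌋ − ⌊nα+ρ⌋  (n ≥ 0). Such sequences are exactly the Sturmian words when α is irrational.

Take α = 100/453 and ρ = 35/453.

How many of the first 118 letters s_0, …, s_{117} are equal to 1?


26

#1s = Σ_{n=0}^{117} s_n = Σ_{n=0}^{117} (⌊(n+1)α+ρ⌋ − ⌊nα+ρ⌋)
the sum telescopes: every ⌊nα+ρ⌋ with 0 < n < 118 appears once with + and once with −, leaving ⌊118α+ρ⌋ − ⌊0·α+ρ⌋
118α + ρ = (118·100 + 35) / 453 = 11835/453
ρ = 35/453
⌊11835/453⌋ = 26,  ⌊35/453⌋ = 0
#1s = 26 − 0 = 26


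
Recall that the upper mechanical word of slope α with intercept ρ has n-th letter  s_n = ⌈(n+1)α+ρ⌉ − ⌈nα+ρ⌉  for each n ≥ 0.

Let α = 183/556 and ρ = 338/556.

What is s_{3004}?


0

(n+1)α + ρ = (3005·183 + 338) / 556 = 550253/556
nα + ρ     = (3004·183 + 338) / 556 = 550070/556
⌈550253/556⌉ = 990,  ⌈550070/556⌉ = 990
s_{3004} = 990 − 990 = 0


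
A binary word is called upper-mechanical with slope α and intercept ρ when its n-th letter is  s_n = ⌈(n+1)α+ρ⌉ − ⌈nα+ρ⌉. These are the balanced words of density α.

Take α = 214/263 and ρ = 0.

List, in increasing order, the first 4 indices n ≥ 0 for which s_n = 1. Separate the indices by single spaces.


n=0: ⌈214/263⌉−⌈0/263⌉ = 1−0 = 1  ← one
n=1: ⌈428/263⌉−⌈214/263⌉ = 2−1 = 1  ← one
n=2: ⌈642/263⌉−⌈428/263⌉ = 3−2 = 1  ← one
n=3: ⌈856/263⌉−⌈642/263⌉ = 4−3 = 1  ← one
positions of the first 4 ones: 0 1 2 3

0 1 2 3


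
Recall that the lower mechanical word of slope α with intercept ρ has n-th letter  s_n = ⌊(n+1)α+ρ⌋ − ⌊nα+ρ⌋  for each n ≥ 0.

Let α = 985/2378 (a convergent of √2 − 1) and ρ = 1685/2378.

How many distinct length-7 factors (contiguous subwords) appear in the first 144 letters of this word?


8

t_n = ⌊(n·985+1685)/2378⌋ for n = 0 … 144:
  n=0…9: ⌊1685/2378⌋=0 ⌊2670/2378⌋=1 ⌊3655/2378⌋=1 ⌊4640/2378⌋=1 ⌊5625/2378⌋=2 ⌊6610/2378⌋=2 ⌊7595/2378⌋=3 ⌊8580/2378⌋=3 ⌊9565/2378⌋=4 ⌊10550/2378⌋=4
  n=10…19: ⌊11535/2378⌋=4 ⌊12520/2378⌋=5 ⌊13505/2378⌋=5 ⌊14490/2378⌋=6 ⌊15475/2378⌋=6 ⌊16460/2378⌋=6 ⌊17445/2378⌋=7 ⌊18430/2378⌋=7 ⌊19415/2378⌋=8 ⌊20400/2378⌋=8
  n=20…29: ⌊21385/2378⌋=8 ⌊22370/2378⌋=9 ⌊23355/2378⌋=9 ⌊24340/2378⌋=10 ⌊25325/2378⌋=10 ⌊26310/2378⌋=11 ⌊27295/2378⌋=11 ⌊28280/2378⌋=11 ⌊29265/2378⌋=12 ⌊30250/2378⌋=12
  n=30…39: ⌊31235/2378⌋=13 ⌊32220/2378⌋=13 ⌊33205/2378⌋=13 ⌊34190/2378⌋=14 ⌊35175/2378⌋=14 ⌊36160/2378⌋=15 ⌊37145/2378⌋=15 ⌊38130/2378⌋=16 ⌊39115/2378⌋=16 ⌊40100/2378⌋=16
  n=40…49: ⌊41085/2378⌋=17 ⌊42070/2378⌋=17 ⌊43055/2378⌋=18 ⌊44040/2378⌋=18 ⌊45025/2378⌋=18 ⌊46010/2378⌋=19 ⌊46995/2378⌋=19 ⌊47980/2378⌋=20 ⌊48965/2378⌋=20 ⌊49950/2378⌋=21
  n=50…59: ⌊50935/2378⌋=21 ⌊51920/2378⌋=21 ⌊52905/2378⌋=22 ⌊53890/2378⌋=22 ⌊54875/2378⌋=23 ⌊55860/2378⌋=23 ⌊56845/2378⌋=23 ⌊57830/2378⌋=24 ⌊58815/2378⌋=24 ⌊59800/2378⌋=25
  n=60…69: ⌊60785/2378⌋=25 ⌊61770/2378⌋=25 ⌊62755/2378⌋=26 ⌊63740/2378⌋=26 ⌊64725/2378⌋=27 ⌊65710/2378⌋=27 ⌊66695/2378⌋=28 ⌊67680/2378⌋=28 ⌊68665/2378⌋=28 ⌊69650/2378⌋=29
  n=70…79: ⌊70635/2378⌋=29 ⌊71620/2378⌋=30 ⌊72605/2378⌋=30 ⌊73590/2378⌋=30 ⌊74575/2378⌋=31 ⌊75560/2378⌋=31 ⌊76545/2378⌋=32 ⌊77530/2378⌋=32 ⌊78515/2378⌋=33 ⌊79500/2378⌋=33
  n=80…89: ⌊80485/2378⌋=33 ⌊81470/2378⌋=34 ⌊82455/2378⌋=34 ⌊83440/2378⌋=35 ⌊84425/2378⌋=35 ⌊85410/2378⌋=35 ⌊86395/2378⌋=36 ⌊87380/2378⌋=36 ⌊88365/2378⌋=37 ⌊89350/2378⌋=37
  n=90…99: ⌊90335/2378⌋=37 ⌊91320/2378⌋=38 ⌊92305/2378⌋=38 ⌊93290/2378⌋=39 ⌊94275/2378⌋=39 ⌊95260/2378⌋=40 ⌊96245/2378⌋=40 ⌊97230/2378⌋=40 ⌊98215/2378⌋=41 ⌊99200/2378⌋=41
  n=100…109: ⌊100185/2378⌋=42 ⌊101170/2378⌋=42 ⌊102155/2378⌋=42 ⌊103140/2378⌋=43 ⌊104125/2378⌋=43 ⌊105110/2378⌋=44 ⌊106095/2378⌋=44 ⌊107080/2378⌋=45 ⌊108065/2378⌋=45 ⌊109050/2378⌋=45
  n=110…119: ⌊110035/2378⌋=46 ⌊111020/2378⌋=46 ⌊112005/2378⌋=47 ⌊112990/2378⌋=47 ⌊113975/2378⌋=47 ⌊114960/2378⌋=48 ⌊115945/2378⌋=48 ⌊116930/2378⌋=49 ⌊117915/2378⌋=49 ⌊118900/2378⌋=50
  n=120…129: ⌊119885/2378⌋=50 ⌊120870/2378⌋=50 ⌊121855/2378⌋=51 ⌊122840/2378⌋=51 ⌊123825/2378⌋=52 ⌊124810/2378⌋=52 ⌊125795/2378⌋=52 ⌊126780/2378⌋=53 ⌊127765/2378⌋=53 ⌊128750/2378⌋=54
  n=130…139: ⌊129735/2378⌋=54 ⌊130720/2378⌋=54 ⌊131705/2378⌋=55 ⌊132690/2378⌋=55 ⌊133675/2378⌋=56 ⌊134660/2378⌋=56 ⌊135645/2378⌋=57 ⌊136630/2378⌋=57 ⌊137615/2378⌋=57 ⌊138600/2378⌋=58
  n=140…144: ⌊139585/2378⌋=58 ⌊140570/2378⌋=59 ⌊141555/2378⌋=59 ⌊142540/2378⌋=59 ⌊143525/2378⌋=60
s_n = t_(n+1) − t_n for n = 0 … 143 gives
prefix = 100101010010100101001010100101001010100101001010100101001010010101001010010101001010010100101010010100101010010100101010010100101001010100101001
slide a length-7 window over [0..6] … [137..143] (138 windows); first occurrence of each distinct factor:
  [  0..  6] 1001010
  [  1..  7] 0010101
  [  2..  8] 0101010
  [  3..  9] 1010100
  [  4.. 10] 0101001
  [  5.. 11] 1010010
  [  6.. 12] 0100101
  [  8.. 14] 0010100
  (the other 130 windows repeat one of these)
distinct factors: {0010100, 0010101, 0100101, 0101001, 0101010, 1001010, 1010010, 1010100}
count = 8  (Sturmian bound for length 7 is 8)


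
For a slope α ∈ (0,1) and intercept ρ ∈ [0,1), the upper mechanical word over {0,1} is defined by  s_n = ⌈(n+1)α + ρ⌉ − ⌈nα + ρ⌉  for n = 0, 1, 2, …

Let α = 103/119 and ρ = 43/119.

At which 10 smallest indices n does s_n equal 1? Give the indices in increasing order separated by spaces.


0 1 3 4 5 6 7 8 9 11

n=0: ⌈146/119⌉−⌈43/119⌉ = 2−1 = 1  ← one
n=1: ⌈249/119⌉−⌈146/119⌉ = 3−2 = 1  ← one
n=2: ⌈352/119⌉−⌈249/119⌉ = 3−3 = 0
n=3: ⌈455/119⌉−⌈352/119⌉ = 4−3 = 1  ← one
n=4: ⌈558/119⌉−⌈455/119⌉ = 5−4 = 1  ← one
n=5: ⌈661/119⌉−⌈558/119⌉ = 6−5 = 1  ← one
n=6: ⌈764/119⌉−⌈661/119⌉ = 7−6 = 1  ← one
n=7: ⌈867/119⌉−⌈764/119⌉ = 8−7 = 1  ← one
n=8: ⌈970/119⌉−⌈867/119⌉ = 9−8 = 1  ← one
n=9: ⌈1073/119⌉−⌈970/119⌉ = 10−9 = 1  ← one
n=10: ⌈1176/119⌉−⌈1073/119⌉ = 10−10 = 0
n=11: ⌈1279/119⌉−⌈1176/119⌉ = 11−10 = 1  ← one
positions of the first 10 ones: 0 1 3 4 5 6 7 8 9 11


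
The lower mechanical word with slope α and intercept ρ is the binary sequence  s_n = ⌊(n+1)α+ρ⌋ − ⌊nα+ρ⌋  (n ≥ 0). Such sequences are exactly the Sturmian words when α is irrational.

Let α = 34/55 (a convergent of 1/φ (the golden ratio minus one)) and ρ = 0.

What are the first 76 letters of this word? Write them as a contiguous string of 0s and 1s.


0101101011011010110101101101011011010110101101101011011010110101101101011010

n=0: ⌊(1·34)/55⌋ − ⌊(0·34)/55⌋ = ⌊34/55⌋ − ⌊0/55⌋ = 0 − 0 = 0
n=1: ⌊(2·34)/55⌋ − ⌊(1·34)/55⌋ = ⌊68/55⌋ − ⌊34/55⌋ = 1 − 0 = 1
n=2: ⌊(3·34)/55⌋ − ⌊(2·34)/55⌋ = ⌊102/55⌋ − ⌊68/55⌋ = 1 − 1 = 0
n=3: ⌊(4·34)/55⌋ − ⌊(3·34)/55⌋ = ⌊136/55⌋ − ⌊102/55⌋ = 2 − 1 = 1
n=4: ⌊(5·34)/55⌋ − ⌊(4·34)/55⌋ = ⌊170/55⌋ − ⌊136/55⌋ = 3 − 2 = 1
n=5: ⌊(6·34)/55⌋ − ⌊(5·34)/55⌋ = ⌊204/55⌋ − ⌊170/55⌋ = 3 − 3 = 0
n=6: ⌊(7·34)/55⌋ − ⌊(6·34)/55⌋ = ⌊238/55⌋ − ⌊204/55⌋ = 4 − 3 = 1
n=7: ⌊(8·34)/55⌋ − ⌊(7·34)/55⌋ = ⌊272/55⌋ − ⌊238/55⌋ = 4 − 4 = 0
n=8: ⌊(9·34)/55⌋ − ⌊(8·34)/55⌋ = ⌊306/55⌋ − ⌊272/55⌋ = 5 − 4 = 1
n=9: ⌊(10·34)/55⌋ − ⌊(9·34)/55⌋ = ⌊340/55⌋ − ⌊306/55⌋ = 6 − 5 = 1
n=10: ⌊(11·34)/55⌋ − ⌊(10·34)/55⌋ = ⌊374/55⌋ − ⌊340/55⌋ = 6 − 6 = 0
n=11: ⌊(12·34)/55⌋ − ⌊(11·34)/55⌋ = ⌊408/55⌋ − ⌊374/55⌋ = 7 − 6 = 1
n=12: ⌊(13·34)/55⌋ − ⌊(12·34)/55⌋ = ⌊442/55⌋ − ⌊408/55⌋ = 8 − 7 = 1
n=13: ⌊(14·34)/55⌋ − ⌊(13·34)/55⌋ = ⌊476/55⌋ − ⌊442/55⌋ = 8 − 8 = 0
n=14: ⌊(15·34)/55⌋ − ⌊(14·34)/55⌋ = ⌊510/55⌋ − ⌊476/55⌋ = 9 − 8 = 1
n=15: ⌊(16·34)/55⌋ − ⌊(15·34)/55⌋ = ⌊544/55⌋ − ⌊510/55⌋ = 9 − 9 = 0
n=16: ⌊(17·34)/55⌋ − ⌊(16·34)/55⌋ = ⌊578/55⌋ − ⌊544/55⌋ = 10 − 9 = 1
n=17: ⌊(18·34)/55⌋ − ⌊(17·34)/55⌋ = ⌊612/55⌋ − ⌊578/55⌋ = 11 − 10 = 1
n=18: ⌊(19·34)/55⌋ − ⌊(18·34)/55⌋ = ⌊646/55⌋ − ⌊612/55⌋ = 11 − 11 = 0
n=19: ⌊(20·34)/55⌋ − ⌊(19·34)/55⌋ = ⌊680/55⌋ − ⌊646/55⌋ = 12 − 11 = 1
n=20: ⌊(21·34)/55⌋ − ⌊(20·34)/55⌋ = ⌊714/55⌋ − ⌊680/55⌋ = 12 − 12 = 0
n=21: ⌊(22·34)/55⌋ − ⌊(21·34)/55⌋ = ⌊748/55⌋ − ⌊714/55⌋ = 13 − 12 = 1
n=22: ⌊(23·34)/55⌋ − ⌊(22·34)/55⌋ = ⌊782/55⌋ − ⌊748/55⌋ = 14 − 13 = 1
n=23: ⌊(24·34)/55⌋ − ⌊(23·34)/55⌋ = ⌊816/55⌋ − ⌊782/55⌋ = 14 − 14 = 0
n=24: ⌊(25·34)/55⌋ − ⌊(24·34)/55⌋ = ⌊850/55⌋ − ⌊816/55⌋ = 15 − 14 = 1
n=25: ⌊(26·34)/55⌋ − ⌊(25·34)/55⌋ = ⌊884/55⌋ − ⌊850/55⌋ = 16 − 15 = 1
n=26: ⌊(27·34)/55⌋ − ⌊(26·34)/55⌋ = ⌊918/55⌋ − ⌊884/55⌋ = 16 − 16 = 0
n=27: ⌊(28·34)/55⌋ − ⌊(27·34)/55⌋ = ⌊952/55⌋ − ⌊918/55⌋ = 17 − 16 = 1
n=28: ⌊(29·34)/55⌋ − ⌊(28·34)/55⌋ = ⌊986/55⌋ − ⌊952/55⌋ = 17 − 17 = 0
n=29: ⌊(30·34)/55⌋ − ⌊(29·34)/55⌋ = ⌊1020/55⌋ − ⌊986/55⌋ = 18 − 17 = 1
n=30: ⌊(31·34)/55⌋ − ⌊(30·34)/55⌋ = ⌊1054/55⌋ − ⌊1020/55⌋ = 19 − 18 = 1
n=31: ⌊(32·34)/55⌋ − ⌊(31·34)/55⌋ = ⌊1088/55⌋ − ⌊1054/55⌋ = 19 − 19 = 0
n=32: ⌊(33·34)/55⌋ − ⌊(32·34)/55⌋ = ⌊1122/55⌋ − ⌊1088/55⌋ = 20 − 19 = 1
n=33: ⌊(34·34)/55⌋ − ⌊(33·34)/55⌋ = ⌊1156/55⌋ − ⌊1122/55⌋ = 21 − 20 = 1
n=34: ⌊(35·34)/55⌋ − ⌊(34·34)/55⌋ = ⌊1190/55⌋ − ⌊1156/55⌋ = 21 − 21 = 0
n=35: ⌊(36·34)/55⌋ − ⌊(35·34)/55⌋ = ⌊1224/55⌋ − ⌊1190/55⌋ = 22 − 21 = 1
n=36: ⌊(37·34)/55⌋ − ⌊(36·34)/55⌋ = ⌊1258/55⌋ − ⌊1224/55⌋ = 22 − 22 = 0
n=37: ⌊(38·34)/55⌋ − ⌊(37·34)/55⌋ = ⌊1292/55⌋ − ⌊1258/55⌋ = 23 − 22 = 1
n=38: ⌊(39·34)/55⌋ − ⌊(38·34)/55⌋ = ⌊1326/55⌋ − ⌊1292/55⌋ = 24 − 23 = 1
n=39: ⌊(40·34)/55⌋ − ⌊(39·34)/55⌋ = ⌊1360/55⌋ − ⌊1326/55⌋ = 24 − 24 = 0
n=40: ⌊(41·34)/55⌋ − ⌊(40·34)/55⌋ = ⌊1394/55⌋ − ⌊1360/55⌋ = 25 − 24 = 1
n=41: ⌊(42·34)/55⌋ − ⌊(41·34)/55⌋ = ⌊1428/55⌋ − ⌊1394/55⌋ = 25 − 25 = 0
n=42: ⌊(43·34)/55⌋ − ⌊(42·34)/55⌋ = ⌊1462/55⌋ − ⌊1428/55⌋ = 26 − 25 = 1
n=43: ⌊(44·34)/55⌋ − ⌊(43·34)/55⌋ = ⌊1496/55⌋ − ⌊1462/55⌋ = 27 − 26 = 1
n=44: ⌊(45·34)/55⌋ − ⌊(44·34)/55⌋ = ⌊1530/55⌋ − ⌊1496/55⌋ = 27 − 27 = 0
n=45: ⌊(46·34)/55⌋ − ⌊(45·34)/55⌋ = ⌊1564/55⌋ − ⌊1530/55⌋ = 28 − 27 = 1
n=46: ⌊(47·34)/55⌋ − ⌊(46·34)/55⌋ = ⌊1598/55⌋ − ⌊1564/55⌋ = 29 − 28 = 1
n=47: ⌊(48·34)/55⌋ − ⌊(47·34)/55⌋ = ⌊1632/55⌋ − ⌊1598/55⌋ = 29 − 29 = 0
n=48: ⌊(49·34)/55⌋ − ⌊(48·34)/55⌋ = ⌊1666/55⌋ − ⌊1632/55⌋ = 30 − 29 = 1
n=49: ⌊(50·34)/55⌋ − ⌊(49·34)/55⌋ = ⌊1700/55⌋ − ⌊1666/55⌋ = 30 − 30 = 0
n=50: ⌊(51·34)/55⌋ − ⌊(50·34)/55⌋ = ⌊1734/55⌋ − ⌊1700/55⌋ = 31 − 30 = 1
n=51: ⌊(52·34)/55⌋ − ⌊(51·34)/55⌋ = ⌊1768/55⌋ − ⌊1734/55⌋ = 32 − 31 = 1
n=52: ⌊(53·34)/55⌋ − ⌊(52·34)/55⌋ = ⌊1802/55⌋ − ⌊1768/55⌋ = 32 − 32 = 0
n=53: ⌊(54·34)/55⌋ − ⌊(53·34)/55⌋ = ⌊1836/55⌋ − ⌊1802/55⌋ = 33 − 32 = 1
n=54: ⌊(55·34)/55⌋ − ⌊(54·34)/55⌋ = ⌊1870/55⌋ − ⌊1836/55⌋ = 34 − 33 = 1
n=55: ⌊(56·34)/55⌋ − ⌊(55·34)/55⌋ = ⌊1904/55⌋ − ⌊1870/55⌋ = 34 − 34 = 0
n=56: ⌊(57·34)/55⌋ − ⌊(56·34)/55⌋ = ⌊1938/55⌋ − ⌊1904/55⌋ = 35 − 34 = 1
n=57: ⌊(58·34)/55⌋ − ⌊(57·34)/55⌋ = ⌊1972/55⌋ − ⌊1938/55⌋ = 35 − 35 = 0
n=58: ⌊(59·34)/55⌋ − ⌊(58·34)/55⌋ = ⌊2006/55⌋ − ⌊1972/55⌋ = 36 − 35 = 1
n=59: ⌊(60·34)/55⌋ − ⌊(59·34)/55⌋ = ⌊2040/55⌋ − ⌊2006/55⌋ = 37 − 36 = 1
n=60: ⌊(61·34)/55⌋ − ⌊(60·34)/55⌋ = ⌊2074/55⌋ − ⌊2040/55⌋ = 37 − 37 = 0
n=61: ⌊(62·34)/55⌋ − ⌊(61·34)/55⌋ = ⌊2108/55⌋ − ⌊2074/55⌋ = 38 − 37 = 1
n=62: ⌊(63·34)/55⌋ − ⌊(62·34)/55⌋ = ⌊2142/55⌋ − ⌊2108/55⌋ = 38 − 38 = 0
n=63: ⌊(64·34)/55⌋ − ⌊(63·34)/55⌋ = ⌊2176/55⌋ − ⌊2142/55⌋ = 39 − 38 = 1
n=64: ⌊(65·34)/55⌋ − ⌊(64·34)/55⌋ = ⌊2210/55⌋ − ⌊2176/55⌋ = 40 − 39 = 1
n=65: ⌊(66·34)/55⌋ − ⌊(65·34)/55⌋ = ⌊2244/55⌋ − ⌊2210/55⌋ = 40 − 40 = 0
n=66: ⌊(67·34)/55⌋ − ⌊(66·34)/55⌋ = ⌊2278/55⌋ − ⌊2244/55⌋ = 41 − 40 = 1
n=67: ⌊(68·34)/55⌋ − ⌊(67·34)/55⌋ = ⌊2312/55⌋ − ⌊2278/55⌋ = 42 − 41 = 1
n=68: ⌊(69·34)/55⌋ − ⌊(68·34)/55⌋ = ⌊2346/55⌋ − ⌊2312/55⌋ = 42 − 42 = 0
n=69: ⌊(70·34)/55⌋ − ⌊(69·34)/55⌋ = ⌊2380/55⌋ − ⌊2346/55⌋ = 43 − 42 = 1
n=70: ⌊(71·34)/55⌋ − ⌊(70·34)/55⌋ = ⌊2414/55⌋ − ⌊2380/55⌋ = 43 − 43 = 0
n=71: ⌊(72·34)/55⌋ − ⌊(71·34)/55⌋ = ⌊2448/55⌋ − ⌊2414/55⌋ = 44 − 43 = 1
n=72: ⌊(73·34)/55⌋ − ⌊(72·34)/55⌋ = ⌊2482/55⌋ − ⌊2448/55⌋ = 45 − 44 = 1
n=73: ⌊(74·34)/55⌋ − ⌊(73·34)/55⌋ = ⌊2516/55⌋ − ⌊2482/55⌋ = 45 − 45 = 0
n=74: ⌊(75·34)/55⌋ − ⌊(74·34)/55⌋ = ⌊2550/55⌋ − ⌊2516/55⌋ = 46 − 45 = 1
n=75: ⌊(76·34)/55⌋ − ⌊(75·34)/55⌋ = ⌊2584/55⌋ − ⌊2550/55⌋ = 46 − 46 = 0


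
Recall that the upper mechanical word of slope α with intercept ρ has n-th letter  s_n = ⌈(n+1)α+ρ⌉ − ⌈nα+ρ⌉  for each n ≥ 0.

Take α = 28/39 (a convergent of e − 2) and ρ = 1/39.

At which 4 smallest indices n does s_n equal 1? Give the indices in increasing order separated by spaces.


1 2 4 5

n=0: ⌈29/39⌉−⌈1/39⌉ = 1−1 = 0
n=1: ⌈57/39⌉−⌈29/39⌉ = 2−1 = 1  ← one
n=2: ⌈85/39⌉−⌈57/39⌉ = 3−2 = 1  ← one
n=3: ⌈113/39⌉−⌈85/39⌉ = 3−3 = 0
n=4: ⌈141/39⌉−⌈113/39⌉ = 4−3 = 1  ← one
n=5: ⌈169/39⌉−⌈141/39⌉ = 5−4 = 1  ← one
positions of the first 4 ones: 1 2 4 5


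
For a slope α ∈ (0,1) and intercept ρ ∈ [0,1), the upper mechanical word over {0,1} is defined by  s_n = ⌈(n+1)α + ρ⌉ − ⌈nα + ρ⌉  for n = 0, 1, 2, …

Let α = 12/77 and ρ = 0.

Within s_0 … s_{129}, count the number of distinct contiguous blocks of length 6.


7

t_n = ⌈(n·12)/77⌉ for n = 0 … 130:
  n=0…9: ⌈0/77⌉=0 ⌈12/77⌉=1 ⌈24/77⌉=1 ⌈36/77⌉=1 ⌈48/77⌉=1 ⌈60/77⌉=1 ⌈72/77⌉=1 ⌈84/77⌉=2 ⌈96/77⌉=2 ⌈108/77⌉=2
  n=10…19: ⌈120/77⌉=2 ⌈132/77⌉=2 ⌈144/77⌉=2 ⌈156/77⌉=3 ⌈168/77⌉=3 ⌈180/77⌉=3 ⌈192/77⌉=3 ⌈204/77⌉=3 ⌈216/77⌉=3 ⌈228/77⌉=3
  n=20…29: ⌈240/77⌉=4 ⌈252/77⌉=4 ⌈264/77⌉=4 ⌈276/77⌉=4 ⌈288/77⌉=4 ⌈300/77⌉=4 ⌈312/77⌉=5 ⌈324/77⌉=5 ⌈336/77⌉=5 ⌈348/77⌉=5
  n=30…39: ⌈360/77⌉=5 ⌈372/77⌉=5 ⌈384/77⌉=5 ⌈396/77⌉=6 ⌈408/77⌉=6 ⌈420/77⌉=6 ⌈432/77⌉=6 ⌈444/77⌉=6 ⌈456/77⌉=6 ⌈468/77⌉=7
  n=40…49: ⌈480/77⌉=7 ⌈492/77⌉=7 ⌈504/77⌉=7 ⌈516/77⌉=7 ⌈528/77⌉=7 ⌈540/77⌉=8 ⌈552/77⌉=8 ⌈564/77⌉=8 ⌈576/77⌉=8 ⌈588/77⌉=8
  n=50…59: ⌈600/77⌉=8 ⌈612/77⌉=8 ⌈624/77⌉=9 ⌈636/77⌉=9 ⌈648/77⌉=9 ⌈660/77⌉=9 ⌈672/77⌉=9 ⌈684/77⌉=9 ⌈696/77⌉=10 ⌈708/77⌉=10
  n=60…69: ⌈720/77⌉=10 ⌈732/77⌉=10 ⌈744/77⌉=10 ⌈756/77⌉=10 ⌈768/77⌉=10 ⌈780/77⌉=11 ⌈792/77⌉=11 ⌈804/77⌉=11 ⌈816/77⌉=11 ⌈828/77⌉=11
  n=70…79: ⌈840/77⌉=11 ⌈852/77⌉=12 ⌈864/77⌉=12 ⌈876/77⌉=12 ⌈888/77⌉=12 ⌈900/77⌉=12 ⌈912/77⌉=12 ⌈924/77⌉=12 ⌈936/77⌉=13 ⌈948/77⌉=13
  n=80…89: ⌈960/77⌉=13 ⌈972/77⌉=13 ⌈984/77⌉=13 ⌈996/77⌉=13 ⌈1008/77⌉=14 ⌈1020/77⌉=14 ⌈1032/77⌉=14 ⌈1044/77⌉=14 ⌈1056/77⌉=14 ⌈1068/77⌉=14
  n=90…99: ⌈1080/77⌉=15 ⌈1092/77⌉=15 ⌈1104/77⌉=15 ⌈1116/77⌉=15 ⌈1128/77⌉=15 ⌈1140/77⌉=15 ⌈1152/77⌉=15 ⌈1164/77⌉=16 ⌈1176/77⌉=16 ⌈1188/77⌉=16
  n=100…109: ⌈1200/77⌉=16 ⌈1212/77⌉=16 ⌈1224/77⌉=16 ⌈1236/77⌉=17 ⌈1248/77⌉=17 ⌈1260/77⌉=17 ⌈1272/77⌉=17 ⌈1284/77⌉=17 ⌈1296/77⌉=17 ⌈1308/77⌉=17
  n=110…119: ⌈1320/77⌉=18 ⌈1332/77⌉=18 ⌈1344/77⌉=18 ⌈1356/77⌉=18 ⌈1368/77⌉=18 ⌈1380/77⌉=18 ⌈1392/77⌉=19 ⌈1404/77⌉=19 ⌈1416/77⌉=19 ⌈1428/77⌉=19
  n=120…129: ⌈1440/77⌉=19 ⌈1452/77⌉=19 ⌈1464/77⌉=20 ⌈1476/77⌉=20 ⌈1488/77⌉=20 ⌈1500/77⌉=20 ⌈1512/77⌉=20 ⌈1524/77⌉=20 ⌈1536/77⌉=20 ⌈1548/77⌉=21
  n=130: ⌈1560/77⌉=21
s_n = t_(n+1) − t_n for n = 0 … 129 gives
prefix = 1000001000001000000100000100000010000010000010000001000001000000100000100000010000010000010000001000001000000100000100000100000010
slide a length-6 window over [0..5] … [124..129] (125 windows); first occurrence of each distinct factor:
  [  0..  5] 100000
  [  1..  6] 000001
  [  2..  7] 000010
  [  3..  8] 000100
  [  4..  9] 001000
  [  5.. 10] 010000
  [ 13.. 18] 000000
  (the other 118 windows repeat one of these)
distinct factors: {000000, 000001, 000010, 000100, 001000, 010000, 100000}
count = 7  (Sturmian bound for length 6 is 7)


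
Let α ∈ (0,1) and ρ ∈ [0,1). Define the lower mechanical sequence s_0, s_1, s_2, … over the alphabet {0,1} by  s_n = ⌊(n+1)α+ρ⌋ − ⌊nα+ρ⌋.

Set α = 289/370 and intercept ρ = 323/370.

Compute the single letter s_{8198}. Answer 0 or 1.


(n+1)α + ρ = (8199·289 + 323) / 370 = 2369834/370
nα + ρ     = (8198·289 + 323) / 370 = 2369545/370
⌊2369834/370⌋ = 6404,  ⌊2369545/370⌋ = 6404
s_{8198} = 6404 − 6404 = 0

0


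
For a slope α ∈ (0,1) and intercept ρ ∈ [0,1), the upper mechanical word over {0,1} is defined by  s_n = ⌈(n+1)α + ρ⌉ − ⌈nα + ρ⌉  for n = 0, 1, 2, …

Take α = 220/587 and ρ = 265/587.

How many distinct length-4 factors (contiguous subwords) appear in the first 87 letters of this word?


5

t_n = ⌈(n·220+265)/587⌉ for n = 0 … 87:
  n=0…9: ⌈265/587⌉=1 ⌈485/587⌉=1 ⌈705/587⌉=2 ⌈925/587⌉=2 ⌈1145/587⌉=2 ⌈1365/587⌉=3 ⌈1585/587⌉=3 ⌈1805/587⌉=4 ⌈2025/587⌉=4 ⌈2245/587⌉=4
  n=10…19: ⌈2465/587⌉=5 ⌈2685/587⌉=5 ⌈2905/587⌉=5 ⌈3125/587⌉=6 ⌈3345/587⌉=6 ⌈3565/587⌉=7 ⌈3785/587⌉=7 ⌈4005/587⌉=7 ⌈4225/587⌉=8 ⌈4445/587⌉=8
  n=20…29: ⌈4665/587⌉=8 ⌈4885/587⌉=9 ⌈5105/587⌉=9 ⌈5325/587⌉=10 ⌈5545/587⌉=10 ⌈5765/587⌉=10 ⌈5985/587⌉=11 ⌈6205/587⌉=11 ⌈6425/587⌉=11 ⌈6645/587⌉=12
  n=30…39: ⌈6865/587⌉=12 ⌈7085/587⌉=13 ⌈7305/587⌉=13 ⌈7525/587⌉=13 ⌈7745/587⌉=14 ⌈7965/587⌉=14 ⌈8185/587⌉=14 ⌈8405/587⌉=15 ⌈8625/587⌉=15 ⌈8845/587⌉=16
  n=40…49: ⌈9065/587⌉=16 ⌈9285/587⌉=16 ⌈9505/587⌉=17 ⌈9725/587⌉=17 ⌈9945/587⌉=17 ⌈10165/587⌉=18 ⌈10385/587⌉=18 ⌈10605/587⌉=19 ⌈10825/587⌉=19 ⌈11045/587⌉=19
  n=50…59: ⌈11265/587⌉=20 ⌈11485/587⌉=20 ⌈11705/587⌉=20 ⌈11925/587⌉=21 ⌈12145/587⌉=21 ⌈12365/587⌉=22 ⌈12585/587⌉=22 ⌈12805/587⌉=22 ⌈13025/587⌉=23 ⌈13245/587⌉=23
  n=60…69: ⌈13465/587⌉=23 ⌈13685/587⌉=24 ⌈13905/587⌉=24 ⌈14125/587⌉=25 ⌈14345/587⌉=25 ⌈14565/587⌉=25 ⌈14785/587⌉=26 ⌈15005/587⌉=26 ⌈15225/587⌉=26 ⌈15445/587⌉=27
  n=70…79: ⌈15665/587⌉=27 ⌈15885/587⌉=28 ⌈16105/587⌉=28 ⌈16325/587⌉=28 ⌈16545/587⌉=29 ⌈16765/587⌉=29 ⌈16985/587⌉=29 ⌈17205/587⌉=30 ⌈17425/587⌉=30 ⌈17645/587⌉=31
  n=80…87: ⌈17865/587⌉=31 ⌈18085/587⌉=31 ⌈18305/587⌉=32 ⌈18525/587⌉=32 ⌈18745/587⌉=32 ⌈18965/587⌉=33 ⌈19185/587⌉=33 ⌈19405/587⌉=34
s_n = t_(n+1) − t_n for n = 0 … 86 gives
prefix = 010010100100101001001010010010100100101001001010010010100100101001001010010010100100101
slide a length-4 window over [0..3] … [83..86] (84 windows); first occurrence of each distinct factor:
  [  0..  3] 0100
  [  1..  4] 1001
  [  2..  5] 0010
  [  3..  6] 0101
  [  4..  7] 1010
  (the other 79 windows repeat one of these)
distinct factors: {0010, 0100, 0101, 1001, 1010}
count = 5  (Sturmian bound for length 4 is 5)


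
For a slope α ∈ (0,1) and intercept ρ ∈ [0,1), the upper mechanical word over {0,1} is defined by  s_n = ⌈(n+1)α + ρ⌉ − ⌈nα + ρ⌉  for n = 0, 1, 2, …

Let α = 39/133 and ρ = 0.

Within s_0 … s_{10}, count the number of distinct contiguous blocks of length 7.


t_n = ⌈(n·39)/133⌉ for n = 0 … 11:
  n=0…9: ⌈0/133⌉=0 ⌈39/133⌉=1 ⌈78/133⌉=1 ⌈117/133⌉=1 ⌈156/133⌉=2 ⌈195/133⌉=2 ⌈234/133⌉=2 ⌈273/133⌉=3 ⌈312/133⌉=3 ⌈351/133⌉=3
  n=10…11: ⌈390/133⌉=3 ⌈429/133⌉=4
s_n = t_(n+1) − t_n for n = 0 … 10 gives
prefix = 10010010001
slide a length-7 window over [0..6] … [4..10] (5 windows); first occurrence of each distinct factor:
  [  0..  6] 1001001
  [  1..  7] 0010010
  [  2..  8] 0100100
  [  3..  9] 1001000
  [  4.. 10] 0010001
distinct factors: {0010001, 0010010, 0100100, 1001000, 1001001}
count = 5  (Sturmian bound for length 7 is 8)

5


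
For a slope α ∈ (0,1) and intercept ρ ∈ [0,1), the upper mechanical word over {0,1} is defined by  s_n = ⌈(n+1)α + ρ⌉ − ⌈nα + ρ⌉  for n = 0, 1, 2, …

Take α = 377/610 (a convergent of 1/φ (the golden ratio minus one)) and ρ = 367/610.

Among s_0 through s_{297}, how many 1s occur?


#1s = Σ_{n=0}^{297} s_n = Σ_{n=0}^{297} (⌈(n+1)α+ρ⌉ − ⌈nα+ρ⌉)
the sum telescopes: every ⌈nα+ρ⌉ with 0 < n < 298 appears once with + and once with −, leaving ⌈298α+ρ⌉ − ⌈0·α+ρ⌉
298α + ρ = (298·377 + 367) / 610 = 112713/610
ρ = 367/610
⌈112713/610⌉ = 185,  ⌈367/610⌉ = 1
#1s = 185 − 1 = 184

184
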